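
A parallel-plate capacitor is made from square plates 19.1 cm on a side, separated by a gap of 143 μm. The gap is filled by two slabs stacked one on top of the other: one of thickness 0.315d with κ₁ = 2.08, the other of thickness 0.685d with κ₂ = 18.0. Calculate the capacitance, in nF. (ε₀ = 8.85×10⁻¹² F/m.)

A = (19.1 cm)² = 3.65×10⁻² m².
Stacked slabs ⇒ two capacitors in series, each with the full plate area.
C₁ = κ₁ε₀A/d₁ = 2.08 × 8.85×10⁻¹² × 3.65×10⁻² / 4.50×10⁻⁵ = 1.49×10⁻⁸ F.
C₂ = κ₂ε₀A/d₂ = 18.0 × 8.85×10⁻¹² × 3.65×10⁻² / 9.80×10⁻⁵ = 5.93×10⁻⁸ F.
C = (1/C₁ + 1/C₂)⁻¹ = 1.19×10⁻⁸ F.

11.9 nF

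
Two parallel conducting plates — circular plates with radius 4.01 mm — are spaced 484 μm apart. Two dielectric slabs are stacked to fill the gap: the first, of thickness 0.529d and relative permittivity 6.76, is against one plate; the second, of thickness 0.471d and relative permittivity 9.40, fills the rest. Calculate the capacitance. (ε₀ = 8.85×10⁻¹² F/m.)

7.20 pF

A = π(4.01 mm)² = 5.05×10⁻⁵ m².
Stacked slabs ⇒ two capacitors in series, each with the full plate area.
C₁ = κ₁ε₀A/d₁ = 6.76 × 8.85×10⁻¹² × 5.05×10⁻⁵ / 2.56×10⁻⁴ = 1.18×10⁻¹¹ F.
C₂ = κ₂ε₀A/d₂ = 9.40 × 8.85×10⁻¹² × 5.05×10⁻⁵ / 2.28×10⁻⁴ = 1.84×10⁻¹¹ F.
C = (1/C₁ + 1/C₂)⁻¹ = 7.20×10⁻¹² F.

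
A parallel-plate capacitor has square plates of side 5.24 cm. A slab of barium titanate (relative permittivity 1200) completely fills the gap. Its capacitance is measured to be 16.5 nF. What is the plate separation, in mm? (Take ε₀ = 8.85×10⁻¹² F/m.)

1.77 mm

A = (5.24 cm)² = 2.75×10⁻³ m².
d = κε₀A/C = 1200 × 8.85×10⁻¹² × 2.75×10⁻³ / 1.65×10⁻⁸ = 1.77×10⁻³ m.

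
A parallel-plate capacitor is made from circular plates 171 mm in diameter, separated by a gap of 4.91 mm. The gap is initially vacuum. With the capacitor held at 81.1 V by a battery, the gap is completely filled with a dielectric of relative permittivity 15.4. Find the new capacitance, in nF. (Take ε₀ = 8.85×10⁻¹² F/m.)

A = π(171/2 mm)² = 2.30×10⁻² m².
Initially C₁ = ε₀A/d = 8.85×10⁻¹² × 2.30×10⁻² / 4.91×10⁻³ = 4.14×10⁻¹¹ F.
C = κε₀A/d scales with κ, so C₂/C₁ = κ = 15.4.
C₂ = 15.4 × 4.14×10⁻¹¹ = 6.37×10⁻¹⁰ F.

0.637 nF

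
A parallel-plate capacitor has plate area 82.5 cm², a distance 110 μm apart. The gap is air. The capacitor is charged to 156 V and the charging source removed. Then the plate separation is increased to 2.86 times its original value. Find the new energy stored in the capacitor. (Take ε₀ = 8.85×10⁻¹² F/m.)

U ≈ 23.1 μJ

A = 82.5 cm² = 8.25×10⁻³ m².
Initially C₁ = ε₀A/d = 8.85×10⁻¹² × 8.25×10⁻³ / 1.10×10⁻⁴ = 6.64×10⁻¹⁰ F.
U₁ = 8.08×10⁻⁶ J.
Isolated ⇒ Q is held fixed. C₂ = 0.350 C₁ and U = Q²/(2C), so U₂/U₁ = C₁/C₂ = 2.86.
U₂ = 2.86 × 8.08×10⁻⁶ = 2.31×10⁻⁵ J.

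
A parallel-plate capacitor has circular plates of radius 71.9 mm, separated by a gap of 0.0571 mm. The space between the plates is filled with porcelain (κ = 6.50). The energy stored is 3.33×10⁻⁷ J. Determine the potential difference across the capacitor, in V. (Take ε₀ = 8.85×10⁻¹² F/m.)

A = π(71.9 mm)² = 1.62×10⁻² m².
C = κε₀A/d = 6.50 × 8.85×10⁻¹² × 1.62×10⁻² / 5.71×10⁻⁵ = 1.64×10⁻⁸ F.
V = √(2U/C) = √(2 × 3.33×10⁻⁷ / 1.64×10⁻⁸) = 6.38 V.

V ≈ 6.38 V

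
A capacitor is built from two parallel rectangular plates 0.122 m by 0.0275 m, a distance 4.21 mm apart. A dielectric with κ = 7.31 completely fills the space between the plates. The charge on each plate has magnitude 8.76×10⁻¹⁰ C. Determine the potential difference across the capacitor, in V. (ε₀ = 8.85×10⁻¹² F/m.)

V ≈ 17.0 V

A = 0.122 × 0.0275 m² = 3.35×10⁻³ m².
C = κε₀A/d = 7.31 × 8.85×10⁻¹² × 3.35×10⁻³ / 4.21×10⁻³ = 5.16×10⁻¹¹ F.
V = Q/C = 8.76×10⁻¹⁰ / 5.16×10⁻¹¹ = 17.0 V.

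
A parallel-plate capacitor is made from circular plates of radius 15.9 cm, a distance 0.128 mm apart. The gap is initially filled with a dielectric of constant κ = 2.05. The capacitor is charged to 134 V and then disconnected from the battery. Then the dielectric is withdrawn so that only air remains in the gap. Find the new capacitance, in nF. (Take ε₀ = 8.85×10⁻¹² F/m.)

A = π(15.9 cm)² = 7.94×10⁻² m².
Initially C₁ = κε₀A/d = 2.05 × 8.85×10⁻¹² × 7.94×10⁻² / 1.28×10⁻⁴ = 1.13×10⁻⁸ F.
C = κε₀A/d scales with κ, so C₂/C₁ = 1/κ = 1/2.05 = 0.488.
C₂ = 0.488 × 1.13×10⁻⁸ = 5.49×10⁻⁹ F.

5.49 nF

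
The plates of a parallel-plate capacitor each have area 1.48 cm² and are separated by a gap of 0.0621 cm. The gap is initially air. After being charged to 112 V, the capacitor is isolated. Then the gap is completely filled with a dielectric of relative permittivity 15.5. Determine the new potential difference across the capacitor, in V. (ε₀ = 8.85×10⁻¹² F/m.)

7.23 V

A = 1.48 cm² = 1.48×10⁻⁴ m².
Initially C₁ = ε₀A/d = 8.85×10⁻¹² × 1.48×10⁻⁴ / 6.21×10⁻⁴ = 2.11×10⁻¹² F.
V₁ = 1.12×10² V.
Isolated ⇒ Q is held fixed. C₂ = 15.5 C₁ and V = Q/C, so V₂/V₁ = C₁/C₂ = 0.0645.
V₂ = 0.0645 × 1.12×10² = 7.23 V.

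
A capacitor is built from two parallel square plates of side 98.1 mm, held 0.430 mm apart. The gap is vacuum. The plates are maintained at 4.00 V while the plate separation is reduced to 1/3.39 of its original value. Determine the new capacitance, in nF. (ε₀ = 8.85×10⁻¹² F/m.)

C ≈ 0.671 nF

A = (98.1 mm)² = 9.62×10⁻³ m².
Initially C₁ = ε₀A/d = 8.85×10⁻¹² × 9.62×10⁻³ / 4.30×10⁻⁴ = 1.98×10⁻¹⁰ F.
C = ε₀A/d scales as 1/d, so C₂/C₁ = d₁/d₂ = 3.39.
C₂ = 3.39 × 1.98×10⁻¹⁰ = 6.71×10⁻¹⁰ F.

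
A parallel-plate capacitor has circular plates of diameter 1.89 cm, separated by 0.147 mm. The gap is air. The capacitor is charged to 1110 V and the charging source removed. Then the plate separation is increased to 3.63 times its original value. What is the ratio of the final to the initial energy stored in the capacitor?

3.63

Isolated ⇒ Q is held fixed.
C₂ = 0.275 C₁ and U = Q²/(2C), so U₂/U₁ = C₁/C₂ = 3.63.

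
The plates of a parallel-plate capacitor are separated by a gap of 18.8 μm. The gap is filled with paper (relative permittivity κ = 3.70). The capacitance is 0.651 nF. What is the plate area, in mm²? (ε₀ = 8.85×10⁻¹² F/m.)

A ≈ 374 mm²

A = Cd/(κε₀) = 6.51×10⁻¹⁰ × 1.88×10⁻⁵ / (3.70 × 8.85×10⁻¹²) = 3.74×10⁻⁴ m².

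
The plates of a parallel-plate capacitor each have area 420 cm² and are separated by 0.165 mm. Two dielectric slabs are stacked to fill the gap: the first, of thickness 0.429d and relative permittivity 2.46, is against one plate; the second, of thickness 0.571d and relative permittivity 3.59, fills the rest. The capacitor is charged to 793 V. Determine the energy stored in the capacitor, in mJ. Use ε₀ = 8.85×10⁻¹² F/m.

2.12 mJ

A = 420 cm² = 4.20×10⁻² m².
Stacked slabs ⇒ two capacitors in series, each with the full plate area.
C₁ = κ₁ε₀A/d₁ = 2.46 × 8.85×10⁻¹² × 4.20×10⁻² / 7.08×10⁻⁵ = 1.29×10⁻⁸ F.
C₂ = κ₂ε₀A/d₂ = 3.59 × 8.85×10⁻¹² × 4.20×10⁻² / 9.42×10⁻⁵ = 1.42×10⁻⁸ F.
C = (1/C₁ + 1/C₂)⁻¹ = 6.76×10⁻⁹ F.
U = ½CV² = ½ × 6.76×10⁻⁹ × (793)² = 2.12×10⁻³ J.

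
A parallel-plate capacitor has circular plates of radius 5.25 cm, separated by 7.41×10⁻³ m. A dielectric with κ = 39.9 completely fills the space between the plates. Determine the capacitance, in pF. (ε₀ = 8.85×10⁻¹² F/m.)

A = π(5.25 cm)² = 8.66×10⁻³ m².
C = κε₀A/d = 39.9 × 8.85×10⁻¹² × 8.66×10⁻³ / 7.41×10⁻³ = 4.13×10⁻¹⁰ F.

C ≈ 413 pF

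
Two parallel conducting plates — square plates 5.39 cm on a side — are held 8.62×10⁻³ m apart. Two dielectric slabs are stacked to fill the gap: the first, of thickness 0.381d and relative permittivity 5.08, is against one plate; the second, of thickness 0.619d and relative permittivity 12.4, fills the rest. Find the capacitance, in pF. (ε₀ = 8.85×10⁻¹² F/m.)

C ≈ 23.9 pF

A = (5.39 cm)² = 2.91×10⁻³ m².
Stacked slabs ⇒ two capacitors in series, each with the full plate area.
C₁ = κ₁ε₀A/d₁ = 5.08 × 8.85×10⁻¹² × 2.91×10⁻³ / 3.28×10⁻³ = 3.98×10⁻¹¹ F.
C₂ = κ₂ε₀A/d₂ = 12.4 × 8.85×10⁻¹² × 2.91×10⁻³ / 5.34×10⁻³ = 5.98×10⁻¹¹ F.
C = (1/C₁ + 1/C₂)⁻¹ = 2.39×10⁻¹¹ F.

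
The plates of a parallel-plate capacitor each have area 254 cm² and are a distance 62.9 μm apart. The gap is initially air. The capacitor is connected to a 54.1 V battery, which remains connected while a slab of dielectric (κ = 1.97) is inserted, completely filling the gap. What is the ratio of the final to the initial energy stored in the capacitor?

1.97

Battery connected ⇒ V is held fixed.
C₂ = 1.97 C₁ and U = ½CV², so U₂/U₁ = C₂/C₁ = 1.97.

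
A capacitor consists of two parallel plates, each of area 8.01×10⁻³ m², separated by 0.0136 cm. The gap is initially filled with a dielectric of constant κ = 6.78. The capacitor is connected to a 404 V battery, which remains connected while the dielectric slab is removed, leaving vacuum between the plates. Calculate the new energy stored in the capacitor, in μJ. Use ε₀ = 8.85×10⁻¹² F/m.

U ≈ 42.5 μJ

Initially C₁ = κε₀A/d = 6.78 × 8.85×10⁻¹² × 8.01×10⁻³ / 1.36×10⁻⁴ = 3.53×10⁻⁹ F.
U₁ = 2.88×10⁻⁴ J.
Battery connected ⇒ V is held fixed. C₂ = 0.147 C₁ and U = ½CV², so U₂/U₁ = C₂/C₁ = 0.147.
U₂ = 0.147 × 2.88×10⁻⁴ = 4.25×10⁻⁵ J.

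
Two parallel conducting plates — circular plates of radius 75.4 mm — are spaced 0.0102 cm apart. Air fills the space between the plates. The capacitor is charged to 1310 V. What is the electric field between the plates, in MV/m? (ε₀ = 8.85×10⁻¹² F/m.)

E = V/d = 1310 / 1.02×10⁻⁴ = 1.28×10⁷ V/m.

12.8 MV/m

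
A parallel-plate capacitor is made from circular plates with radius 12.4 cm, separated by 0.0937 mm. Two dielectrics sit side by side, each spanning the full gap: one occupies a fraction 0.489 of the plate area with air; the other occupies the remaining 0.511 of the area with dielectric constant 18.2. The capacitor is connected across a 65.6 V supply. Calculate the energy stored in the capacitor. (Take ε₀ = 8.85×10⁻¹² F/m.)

96.1 μJ

A = π(12.4 cm)² = 4.83×10⁻² m².
Side-by-side slabs ⇒ two capacitors in parallel, each spanning the full gap.
C₁ = κ₁ε₀A₁/d = 1.00 × 8.85×10⁻¹² × 2.36×10⁻² / 9.37×10⁻⁵ = 2.23×10⁻⁹ F.
C₂ = κ₂ε₀A₂/d = 18.2 × 8.85×10⁻¹² × 2.47×10⁻² / 9.37×10⁻⁵ = 4.24×10⁻⁸ F.
C = C₁ + C₂ = 4.47×10⁻⁸ F.
U = ½CV² = ½ × 4.47×10⁻⁸ × (65.6)² = 9.61×10⁻⁵ J.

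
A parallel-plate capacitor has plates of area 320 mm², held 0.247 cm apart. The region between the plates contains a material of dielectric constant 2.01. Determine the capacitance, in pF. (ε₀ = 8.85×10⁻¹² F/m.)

A = 320 mm² = 3.20×10⁻⁴ m².
C = κε₀A/d = 2.01 × 8.85×10⁻¹² × 3.20×10⁻⁴ / 2.47×10⁻³ = 2.30×10⁻¹² F.

2.30 pF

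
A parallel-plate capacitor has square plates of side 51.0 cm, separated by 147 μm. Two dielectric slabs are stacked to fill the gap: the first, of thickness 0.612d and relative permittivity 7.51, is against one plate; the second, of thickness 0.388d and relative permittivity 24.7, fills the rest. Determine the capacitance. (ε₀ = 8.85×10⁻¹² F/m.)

A = (51.0 cm)² = 0.260 m².
Stacked slabs ⇒ two capacitors in series, each with the full plate area.
C₁ = κ₁ε₀A/d₁ = 7.51 × 8.85×10⁻¹² × 0.260 / 9.00×10⁻⁵ = 1.92×10⁻⁷ F.
C₂ = κ₂ε₀A/d₂ = 24.7 × 8.85×10⁻¹² × 0.260 / 5.70×10⁻⁵ = 9.97×10⁻⁷ F.
C = (1/C₁ + 1/C₂)⁻¹ = 1.61×10⁻⁷ F.

161 nF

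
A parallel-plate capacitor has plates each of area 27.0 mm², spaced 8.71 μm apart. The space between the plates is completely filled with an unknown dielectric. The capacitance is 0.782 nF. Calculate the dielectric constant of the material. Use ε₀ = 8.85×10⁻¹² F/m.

A = 27.0 mm² = 2.70×10⁻⁵ m².
κ = Cd/(ε₀A) = 7.82×10⁻¹⁰ × 8.71×10⁻⁶ / (8.85×10⁻¹² × 2.70×10⁻⁵) = 28.5.

κ ≈ 28.5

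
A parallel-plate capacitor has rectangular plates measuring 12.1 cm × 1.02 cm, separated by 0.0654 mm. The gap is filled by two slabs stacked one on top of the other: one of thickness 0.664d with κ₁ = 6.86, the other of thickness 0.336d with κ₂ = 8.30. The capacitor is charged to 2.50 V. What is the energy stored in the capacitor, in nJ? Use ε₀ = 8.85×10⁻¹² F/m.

U ≈ 3.80 nJ

A = 12.1 × 1.02 cm² = 1.23×10⁻³ m².
Stacked slabs ⇒ two capacitors in series, each with the full plate area.
C₁ = κ₁ε₀A/d₁ = 6.86 × 8.85×10⁻¹² × 1.23×10⁻³ / 4.34×10⁻⁵ = 1.73×10⁻⁹ F.
C₂ = κ₂ε₀A/d₂ = 8.30 × 8.85×10⁻¹² × 1.23×10⁻³ / 2.20×10⁻⁵ = 4.13×10⁻⁹ F.
C = (1/C₁ + 1/C₂)⁻¹ = 1.22×10⁻⁹ F.
U = ½CV² = ½ × 1.22×10⁻⁹ × (2.50)² = 3.80×10⁻⁹ J.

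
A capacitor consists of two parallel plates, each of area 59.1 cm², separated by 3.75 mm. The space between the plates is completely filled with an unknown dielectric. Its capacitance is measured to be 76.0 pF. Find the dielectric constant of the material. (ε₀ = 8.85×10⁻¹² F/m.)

A = 59.1 cm² = 5.91×10⁻³ m².
κ = Cd/(ε₀A) = 7.60×10⁻¹¹ × 3.75×10⁻³ / (8.85×10⁻¹² × 5.91×10⁻³) = 5.45.

5.45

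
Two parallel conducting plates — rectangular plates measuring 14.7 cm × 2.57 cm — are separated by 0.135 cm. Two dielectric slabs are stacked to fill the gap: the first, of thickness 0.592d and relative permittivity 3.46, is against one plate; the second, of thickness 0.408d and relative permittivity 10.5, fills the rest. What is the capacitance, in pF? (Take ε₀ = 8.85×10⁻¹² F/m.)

A = 14.7 × 2.57 cm² = 3.78×10⁻³ m².
Stacked slabs ⇒ two capacitors in series, each with the full plate area.
C₁ = κ₁ε₀A/d₁ = 3.46 × 8.85×10⁻¹² × 3.78×10⁻³ / 7.99×10⁻⁴ = 1.45×10⁻¹⁰ F.
C₂ = κ₂ε₀A/d₂ = 10.5 × 8.85×10⁻¹² × 3.78×10⁻³ / 5.51×10⁻⁴ = 6.37×10⁻¹⁰ F.
C = (1/C₁ + 1/C₂)⁻¹ = 1.18×10⁻¹⁰ F.

C ≈ 118 pF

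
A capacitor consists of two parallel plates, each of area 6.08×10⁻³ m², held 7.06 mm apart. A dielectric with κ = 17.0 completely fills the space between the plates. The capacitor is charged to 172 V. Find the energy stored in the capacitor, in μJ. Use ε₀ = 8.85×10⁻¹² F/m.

C = κε₀A/d = 17.0 × 8.85×10⁻¹² × 6.08×10⁻³ / 7.06×10⁻³ = 1.30×10⁻¹⁰ F.
U = ½CV² = ½ × 1.30×10⁻¹⁰ × (172)² = 1.92×10⁻⁶ J.

1.92 μJ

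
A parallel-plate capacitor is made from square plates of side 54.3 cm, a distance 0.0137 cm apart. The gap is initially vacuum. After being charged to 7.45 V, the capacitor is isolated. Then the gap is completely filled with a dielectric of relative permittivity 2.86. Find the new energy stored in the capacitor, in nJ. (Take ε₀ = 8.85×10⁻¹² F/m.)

U ≈ 185 nJ

A = (54.3 cm)² = 0.295 m².
Initially C₁ = ε₀A/d = 8.85×10⁻¹² × 0.295 / 1.37×10⁻⁴ = 1.90×10⁻⁸ F.
U₁ = 5.29×10⁻⁷ J.
Isolated ⇒ Q is held fixed. C₂ = 2.86 C₁ and U = Q²/(2C), so U₂/U₁ = C₁/C₂ = 0.350.
U₂ = 0.350 × 5.29×10⁻⁷ = 1.85×10⁻⁷ J.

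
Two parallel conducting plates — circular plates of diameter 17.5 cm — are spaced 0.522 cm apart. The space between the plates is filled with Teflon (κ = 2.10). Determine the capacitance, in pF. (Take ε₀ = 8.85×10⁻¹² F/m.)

A = π(17.5/2 cm)² = 2.41×10⁻² m².
C = κε₀A/d = 2.10 × 8.85×10⁻¹² × 2.41×10⁻² / 5.22×10⁻³ = 8.56×10⁻¹¹ F.

85.6 pF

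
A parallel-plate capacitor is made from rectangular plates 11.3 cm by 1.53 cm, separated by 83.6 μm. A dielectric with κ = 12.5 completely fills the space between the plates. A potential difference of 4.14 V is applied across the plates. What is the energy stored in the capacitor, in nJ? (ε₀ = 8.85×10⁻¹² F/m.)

A = 11.3 × 1.53 cm² = 1.73×10⁻³ m².
C = κε₀A/d = 12.5 × 8.85×10⁻¹² × 1.73×10⁻³ / 8.36×10⁻⁵ = 2.29×10⁻⁹ F.
U = ½CV² = ½ × 2.29×10⁻⁹ × (4.14)² = 1.96×10⁻⁸ J.

19.6 nJ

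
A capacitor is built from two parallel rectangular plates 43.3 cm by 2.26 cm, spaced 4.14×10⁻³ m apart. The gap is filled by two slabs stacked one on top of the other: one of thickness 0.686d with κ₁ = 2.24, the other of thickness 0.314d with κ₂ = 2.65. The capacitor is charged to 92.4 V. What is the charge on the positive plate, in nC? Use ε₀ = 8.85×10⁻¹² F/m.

4.55 nC

A = 43.3 × 2.26 cm² = 9.79×10⁻³ m².
Stacked slabs ⇒ two capacitors in series, each with the full plate area.
C₁ = κ₁ε₀A/d₁ = 2.24 × 8.85×10⁻¹² × 9.79×10⁻³ / 2.84×10⁻³ = 6.83×10⁻¹¹ F.
C₂ = κ₂ε₀A/d₂ = 2.65 × 8.85×10⁻¹² × 9.79×10⁻³ / 1.30×10⁻³ = 1.77×10⁻¹⁰ F.
C = (1/C₁ + 1/C₂)⁻¹ = 4.93×10⁻¹¹ F.
Q = CV = 4.93×10⁻¹¹ × 92.4 = 4.55×10⁻⁹ C.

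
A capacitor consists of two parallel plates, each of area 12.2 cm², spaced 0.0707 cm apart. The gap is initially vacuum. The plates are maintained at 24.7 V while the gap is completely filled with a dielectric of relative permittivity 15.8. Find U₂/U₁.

Battery connected ⇒ V is held fixed.
C₂ = 15.8 C₁ and U = ½CV², so U₂/U₁ = C₂/C₁ = 15.8.

U₂/U₁ ≈ 15.8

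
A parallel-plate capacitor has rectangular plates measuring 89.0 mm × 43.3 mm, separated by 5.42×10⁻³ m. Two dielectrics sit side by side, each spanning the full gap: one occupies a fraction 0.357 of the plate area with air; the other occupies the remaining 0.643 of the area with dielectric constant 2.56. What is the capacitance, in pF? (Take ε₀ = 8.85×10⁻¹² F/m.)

C ≈ 12.6 pF

A = 89.0 × 43.3 mm² = 3.85×10⁻³ m².
Side-by-side slabs ⇒ two capacitors in parallel, each spanning the full gap.
C₁ = κ₁ε₀A₁/d = 1.00 × 8.85×10⁻¹² × 1.38×10⁻³ / 5.42×10⁻³ = 2.25×10⁻¹² F.
C₂ = κ₂ε₀A₂/d = 2.56 × 8.85×10⁻¹² × 2.48×10⁻³ / 5.42×10⁻³ = 1.04×10⁻¹¹ F.
C = C₁ + C₂ = 1.26×10⁻¹¹ F.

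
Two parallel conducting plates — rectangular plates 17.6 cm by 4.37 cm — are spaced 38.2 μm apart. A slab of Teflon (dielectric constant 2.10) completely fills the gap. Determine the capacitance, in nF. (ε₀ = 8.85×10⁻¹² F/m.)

A = 17.6 × 4.37 cm² = 7.69×10⁻³ m².
C = κε₀A/d = 2.10 × 8.85×10⁻¹² × 7.69×10⁻³ / 3.82×10⁻⁵ = 3.74×10⁻⁹ F.

C ≈ 3.74 nF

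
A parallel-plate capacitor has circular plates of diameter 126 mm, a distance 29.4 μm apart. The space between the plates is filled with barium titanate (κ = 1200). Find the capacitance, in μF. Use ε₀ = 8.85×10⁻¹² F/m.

4.50 μF

A = π(126/2 mm)² = 1.25×10⁻² m².
C = κε₀A/d = 1200 × 8.85×10⁻¹² × 1.25×10⁻² / 2.94×10⁻⁵ = 4.50×10⁻⁶ F.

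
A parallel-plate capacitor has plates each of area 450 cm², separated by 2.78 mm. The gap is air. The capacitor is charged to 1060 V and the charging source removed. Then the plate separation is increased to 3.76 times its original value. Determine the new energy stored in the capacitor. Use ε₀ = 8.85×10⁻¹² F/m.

A = 450 cm² = 4.50×10⁻² m².
Initially C₁ = ε₀A/d = 8.85×10⁻¹² × 4.50×10⁻² / 2.78×10⁻³ = 1.43×10⁻¹⁰ F.
U₁ = 8.05×10⁻⁵ J.
Isolated ⇒ Q is held fixed. C₂ = 0.266 C₁ and U = Q²/(2C), so U₂/U₁ = C₁/C₂ = 3.76.
U₂ = 3.76 × 8.05×10⁻⁵ = 3.03×10⁻⁴ J.

303 μJ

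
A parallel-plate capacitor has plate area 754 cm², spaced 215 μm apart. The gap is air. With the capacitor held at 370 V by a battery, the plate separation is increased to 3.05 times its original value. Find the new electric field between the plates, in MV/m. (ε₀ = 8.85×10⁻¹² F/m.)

A = 754 cm² = 7.54×10⁻² m².
Initially C₁ = ε₀A/d = 8.85×10⁻¹² × 7.54×10⁻² / 2.15×10⁻⁴ = 3.10×10⁻⁹ F.
E₁ = 1.72×10⁶ V/m.
Battery connected ⇒ V is held fixed. E = V/d, so E₂/E₁ = d₁/d₂ = 0.328.
E₂ = 0.328 × 1.72×10⁶ = 5.64×10⁵ V/m.

0.564 MV/m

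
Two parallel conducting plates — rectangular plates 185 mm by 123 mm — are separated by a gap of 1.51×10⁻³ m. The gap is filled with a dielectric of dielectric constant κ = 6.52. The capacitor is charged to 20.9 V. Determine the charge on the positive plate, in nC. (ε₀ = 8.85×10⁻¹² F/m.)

Q ≈ 18.2 nC

A = 185 × 123 mm² = 2.28×10⁻² m².
C = κε₀A/d = 6.52 × 8.85×10⁻¹² × 2.28×10⁻² / 1.51×10⁻³ = 8.70×10⁻¹⁰ F.
Q = CV = 8.70×10⁻¹⁰ × 20.9 = 1.82×10⁻⁸ C.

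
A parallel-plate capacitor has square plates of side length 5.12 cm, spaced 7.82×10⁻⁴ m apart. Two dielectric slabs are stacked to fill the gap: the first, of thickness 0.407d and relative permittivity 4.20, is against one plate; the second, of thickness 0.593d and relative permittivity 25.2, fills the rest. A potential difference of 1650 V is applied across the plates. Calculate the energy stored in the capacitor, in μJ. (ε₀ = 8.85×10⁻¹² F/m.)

U ≈ 335 μJ

A = (5.12 cm)² = 2.62×10⁻³ m².
Stacked slabs ⇒ two capacitors in series, each with the full plate area.
C₁ = κ₁ε₀A/d₁ = 4.20 × 8.85×10⁻¹² × 2.62×10⁻³ / 3.18×10⁻⁴ = 3.06×10⁻¹⁰ F.
C₂ = κ₂ε₀A/d₂ = 25.2 × 8.85×10⁻¹² × 2.62×10⁻³ / 4.64×10⁻⁴ = 1.26×10⁻⁹ F.
C = (1/C₁ + 1/C₂)⁻¹ = 2.46×10⁻¹⁰ F.
U = ½CV² = ½ × 2.46×10⁻¹⁰ × (1650)² = 3.35×10⁻⁴ J.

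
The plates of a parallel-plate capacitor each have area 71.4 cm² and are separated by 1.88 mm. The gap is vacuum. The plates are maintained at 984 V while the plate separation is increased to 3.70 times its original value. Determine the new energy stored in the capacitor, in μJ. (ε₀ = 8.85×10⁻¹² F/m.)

A = 71.4 cm² = 7.14×10⁻³ m².
Initially C₁ = ε₀A/d = 8.85×10⁻¹² × 7.14×10⁻³ / 1.88×10⁻³ = 3.36×10⁻¹¹ F.
U₁ = 1.63×10⁻⁵ J.
Battery connected ⇒ V is held fixed. C₂ = 0.270 C₁ and U = ½CV², so U₂/U₁ = C₂/C₁ = 0.270.
U₂ = 0.270 × 1.63×10⁻⁵ = 4.40×10⁻⁶ J.

4.40 μJ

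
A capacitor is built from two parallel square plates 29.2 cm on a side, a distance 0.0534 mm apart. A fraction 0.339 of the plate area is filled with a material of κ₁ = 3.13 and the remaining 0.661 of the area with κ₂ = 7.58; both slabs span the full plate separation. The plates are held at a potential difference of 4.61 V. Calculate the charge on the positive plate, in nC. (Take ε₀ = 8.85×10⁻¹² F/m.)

Q ≈ 396 nC

A = (29.2 cm)² = 8.53×10⁻² m².
Side-by-side slabs ⇒ two capacitors in parallel, each spanning the full gap.
C₁ = κ₁ε₀A₁/d = 3.13 × 8.85×10⁻¹² × 2.89×10⁻² / 5.34×10⁻⁵ = 1.50×10⁻⁸ F.
C₂ = κ₂ε₀A₂/d = 7.58 × 8.85×10⁻¹² × 5.64×10⁻² / 5.34×10⁻⁵ = 7.08×10⁻⁸ F.
C = C₁ + C₂ = 8.58×10⁻⁸ F.
Q = CV = 8.58×10⁻⁸ × 4.61 = 3.96×10⁻⁷ C.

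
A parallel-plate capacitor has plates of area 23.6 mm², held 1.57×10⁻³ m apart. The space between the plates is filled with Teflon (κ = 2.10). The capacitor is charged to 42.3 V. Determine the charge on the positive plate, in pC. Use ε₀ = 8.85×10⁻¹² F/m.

11.8 pC

A = 23.6 mm² = 2.36×10⁻⁵ m².
C = κε₀A/d = 2.10 × 8.85×10⁻¹² × 2.36×10⁻⁵ / 1.57×10⁻³ = 2.79×10⁻¹³ F.
Q = CV = 2.79×10⁻¹³ × 42.3 = 1.18×10⁻¹¹ C.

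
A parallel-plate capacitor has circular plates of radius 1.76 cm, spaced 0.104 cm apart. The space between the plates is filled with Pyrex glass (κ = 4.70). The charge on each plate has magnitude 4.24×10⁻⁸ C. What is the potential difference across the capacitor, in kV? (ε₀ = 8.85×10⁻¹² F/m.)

V ≈ 1.09 kV

A = π(1.76 cm)² = 9.73×10⁻⁴ m².
C = κε₀A/d = 4.70 × 8.85×10⁻¹² × 9.73×10⁻⁴ / 1.04×10⁻³ = 3.89×10⁻¹¹ F.
V = Q/C = 4.24×10⁻⁸ / 3.89×10⁻¹¹ = 1.09×10³ V.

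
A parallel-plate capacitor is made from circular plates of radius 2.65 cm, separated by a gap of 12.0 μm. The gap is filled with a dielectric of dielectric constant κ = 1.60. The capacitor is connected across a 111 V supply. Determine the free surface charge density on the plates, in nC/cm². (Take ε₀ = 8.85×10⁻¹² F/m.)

σ ≈ 13.1 nC/cm²

A = π(2.65 cm)² = 2.21×10⁻³ m².
C = κε₀A/d = 1.60 × 8.85×10⁻¹² × 2.21×10⁻³ / 1.20×10⁻⁵ = 2.60×10⁻⁹ F.
σ = Q/A = CV/A = 2.60×10⁻⁹ × 111 / 2.21×10⁻³ = 1.31×10⁻⁴ C/m².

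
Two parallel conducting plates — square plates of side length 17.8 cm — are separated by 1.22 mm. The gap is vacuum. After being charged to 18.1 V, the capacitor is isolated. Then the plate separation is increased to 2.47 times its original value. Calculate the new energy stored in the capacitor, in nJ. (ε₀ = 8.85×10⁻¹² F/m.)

U ≈ 93.0 nJ

A = (17.8 cm)² = 3.17×10⁻² m².
Initially C₁ = ε₀A/d = 8.85×10⁻¹² × 3.17×10⁻² / 1.22×10⁻³ = 2.30×10⁻¹⁰ F.
U₁ = 3.76×10⁻⁸ J.
Isolated ⇒ Q is held fixed. C₂ = 0.405 C₁ and U = Q²/(2C), so U₂/U₁ = C₁/C₂ = 2.47.
U₂ = 2.47 × 3.76×10⁻⁸ = 9.30×10⁻⁸ J.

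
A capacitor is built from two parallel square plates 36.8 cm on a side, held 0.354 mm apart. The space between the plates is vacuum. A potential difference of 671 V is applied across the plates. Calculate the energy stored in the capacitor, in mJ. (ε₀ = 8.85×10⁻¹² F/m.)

0.762 mJ

A = (36.8 cm)² = 0.135 m².
C = ε₀A/d = 8.85×10⁻¹² × 0.135 / 3.54×10⁻⁴ = 3.39×10⁻⁹ F.
U = ½CV² = ½ × 3.39×10⁻⁹ × (671)² = 7.62×10⁻⁴ J.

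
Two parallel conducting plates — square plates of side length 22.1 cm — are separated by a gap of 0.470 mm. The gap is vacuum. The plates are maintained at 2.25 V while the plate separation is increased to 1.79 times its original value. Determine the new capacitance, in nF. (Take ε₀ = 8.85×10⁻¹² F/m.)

C ≈ 0.514 nF

A = (22.1 cm)² = 4.88×10⁻² m².
Initially C₁ = ε₀A/d = 8.85×10⁻¹² × 4.88×10⁻² / 4.70×10⁻⁴ = 9.20×10⁻¹⁰ F.
C = ε₀A/d scales as 1/d, so C₂/C₁ = d₁/d₂ = 1/1.79 = 0.559.
C₂ = 0.559 × 9.20×10⁻¹⁰ = 5.14×10⁻¹⁰ F.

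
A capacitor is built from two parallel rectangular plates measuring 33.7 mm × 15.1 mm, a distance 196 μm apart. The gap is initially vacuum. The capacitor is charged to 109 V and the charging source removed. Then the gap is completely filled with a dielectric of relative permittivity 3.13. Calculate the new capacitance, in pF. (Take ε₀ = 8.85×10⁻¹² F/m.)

A = 33.7 × 15.1 mm² = 5.09×10⁻⁴ m².
Initially C₁ = ε₀A/d = 8.85×10⁻¹² × 5.09×10⁻⁴ / 1.96×10⁻⁴ = 2.30×10⁻¹¹ F.
C = κε₀A/d scales with κ, so C₂/C₁ = κ = 3.13.
C₂ = 3.13 × 2.30×10⁻¹¹ = 7.19×10⁻¹¹ F.

C ≈ 71.9 pF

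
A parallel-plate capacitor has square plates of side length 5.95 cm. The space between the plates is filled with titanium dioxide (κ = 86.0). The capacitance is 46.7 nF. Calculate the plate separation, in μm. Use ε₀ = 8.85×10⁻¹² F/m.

d ≈ 57.7 μm

A = (5.95 cm)² = 3.54×10⁻³ m².
d = κε₀A/C = 86.0 × 8.85×10⁻¹² × 3.54×10⁻³ / 4.67×10⁻⁸ = 5.77×10⁻⁵ m.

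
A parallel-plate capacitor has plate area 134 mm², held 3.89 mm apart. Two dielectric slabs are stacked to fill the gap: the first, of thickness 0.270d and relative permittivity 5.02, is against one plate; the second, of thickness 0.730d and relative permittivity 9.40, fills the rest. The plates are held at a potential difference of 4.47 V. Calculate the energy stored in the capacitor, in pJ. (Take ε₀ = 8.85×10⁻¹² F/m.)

A = 134 mm² = 1.34×10⁻⁴ m².
Stacked slabs ⇒ two capacitors in series, each with the full plate area.
C₁ = κ₁ε₀A/d₁ = 5.02 × 8.85×10⁻¹² × 1.34×10⁻⁴ / 1.05×10⁻³ = 5.67×10⁻¹² F.
C₂ = κ₂ε₀A/d₂ = 9.40 × 8.85×10⁻¹² × 1.34×10⁻⁴ / 2.84×10⁻³ = 3.93×10⁻¹² F.
C = (1/C₁ + 1/C₂)⁻¹ = 2.32×10⁻¹² F.
U = ½CV² = ½ × 2.32×10⁻¹² × (4.47)² = 2.32×10⁻¹¹ J.

U ≈ 23.2 pJ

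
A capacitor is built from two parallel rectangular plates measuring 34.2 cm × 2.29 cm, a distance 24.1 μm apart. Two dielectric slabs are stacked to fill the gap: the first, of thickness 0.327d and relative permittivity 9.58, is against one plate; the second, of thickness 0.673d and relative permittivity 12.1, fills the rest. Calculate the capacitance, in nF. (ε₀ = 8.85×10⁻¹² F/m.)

C ≈ 32.0 nF

A = 34.2 × 2.29 cm² = 7.83×10⁻³ m².
Stacked slabs ⇒ two capacitors in series, each with the full plate area.
C₁ = κ₁ε₀A/d₁ = 9.58 × 8.85×10⁻¹² × 7.83×10⁻³ / 7.88×10⁻⁶ = 8.43×10⁻⁸ F.
C₂ = κ₂ε₀A/d₂ = 12.1 × 8.85×10⁻¹² × 7.83×10⁻³ / 1.62×10⁻⁵ = 5.17×10⁻⁸ F.
C = (1/C₁ + 1/C₂)⁻¹ = 3.20×10⁻⁸ F.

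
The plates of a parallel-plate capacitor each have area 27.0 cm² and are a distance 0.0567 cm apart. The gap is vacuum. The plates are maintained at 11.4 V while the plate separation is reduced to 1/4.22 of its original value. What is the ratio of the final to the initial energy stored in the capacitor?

U₂/U₁ ≈ 4.22

Battery connected ⇒ V is held fixed.
C₂ = 4.22 C₁ and U = ½CV², so U₂/U₁ = C₂/C₁ = 4.22.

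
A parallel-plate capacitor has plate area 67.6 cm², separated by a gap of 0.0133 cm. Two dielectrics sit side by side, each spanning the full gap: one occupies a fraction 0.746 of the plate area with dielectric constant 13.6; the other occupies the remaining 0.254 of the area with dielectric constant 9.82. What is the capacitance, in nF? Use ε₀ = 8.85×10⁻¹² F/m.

5.69 nF

A = 67.6 cm² = 6.76×10⁻³ m².
Side-by-side slabs ⇒ two capacitors in parallel, each spanning the full gap.
C₁ = κ₁ε₀A₁/d = 13.6 × 8.85×10⁻¹² × 5.04×10⁻³ / 1.33×10⁻⁴ = 4.56×10⁻⁹ F.
C₂ = κ₂ε₀A₂/d = 9.82 × 8.85×10⁻¹² × 1.72×10⁻³ / 1.33×10⁻⁴ = 1.12×10⁻⁹ F.
C = C₁ + C₂ = 5.69×10⁻⁹ F.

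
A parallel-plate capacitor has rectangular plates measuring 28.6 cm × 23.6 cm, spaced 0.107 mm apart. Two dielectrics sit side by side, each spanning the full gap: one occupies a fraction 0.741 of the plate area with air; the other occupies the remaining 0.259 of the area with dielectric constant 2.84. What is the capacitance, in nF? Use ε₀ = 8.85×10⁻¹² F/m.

A = 28.6 × 23.6 cm² = 6.75×10⁻² m².
Side-by-side slabs ⇒ two capacitors in parallel, each spanning the full gap.
C₁ = κ₁ε₀A₁/d = 1.00 × 8.85×10⁻¹² × 5.00×10⁻² / 1.07×10⁻⁴ = 4.14×10⁻⁹ F.
C₂ = κ₂ε₀A₂/d = 2.84 × 8.85×10⁻¹² × 1.75×10⁻² / 1.07×10⁻⁴ = 4.11×10⁻⁹ F.
C = C₁ + C₂ = 8.24×10⁻⁹ F.

8.24 nF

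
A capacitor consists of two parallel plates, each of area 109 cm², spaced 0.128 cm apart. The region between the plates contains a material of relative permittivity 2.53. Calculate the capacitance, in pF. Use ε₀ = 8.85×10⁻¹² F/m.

C ≈ 191 pF

A = 109 cm² = 1.09×10⁻² m².
C = κε₀A/d = 2.53 × 8.85×10⁻¹² × 1.09×10⁻² / 1.28×10⁻³ = 1.91×10⁻¹⁰ F.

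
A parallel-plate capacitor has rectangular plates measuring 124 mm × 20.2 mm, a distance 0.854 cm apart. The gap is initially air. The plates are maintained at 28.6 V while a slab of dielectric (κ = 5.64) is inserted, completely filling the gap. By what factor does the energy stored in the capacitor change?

5.64

Battery connected ⇒ V is held fixed.
C₂ = 5.64 C₁ and U = ½CV², so U₂/U₁ = C₂/C₁ = 5.64.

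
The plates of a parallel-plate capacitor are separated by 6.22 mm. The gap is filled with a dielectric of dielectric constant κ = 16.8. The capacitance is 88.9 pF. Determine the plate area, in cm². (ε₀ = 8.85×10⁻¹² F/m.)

A = Cd/(κε₀) = 8.89×10⁻¹¹ × 6.22×10⁻³ / (16.8 × 8.85×10⁻¹²) = 3.72×10⁻³ m².

37.2 cm²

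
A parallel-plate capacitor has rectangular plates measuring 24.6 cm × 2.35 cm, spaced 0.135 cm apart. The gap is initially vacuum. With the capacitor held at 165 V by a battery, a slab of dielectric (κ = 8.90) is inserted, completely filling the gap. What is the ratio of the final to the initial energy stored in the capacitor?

8.90

Battery connected ⇒ V is held fixed.
C₂ = 8.90 C₁ and U = ½CV², so U₂/U₁ = C₂/C₁ = 8.90.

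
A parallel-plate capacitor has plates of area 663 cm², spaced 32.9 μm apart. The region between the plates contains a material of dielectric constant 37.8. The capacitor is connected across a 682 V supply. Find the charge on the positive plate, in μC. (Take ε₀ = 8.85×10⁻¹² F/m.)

Q ≈ 460 μC

A = 663 cm² = 6.63×10⁻² m².
C = κε₀A/d = 37.8 × 8.85×10⁻¹² × 6.63×10⁻² / 3.29×10⁻⁵ = 6.74×10⁻⁷ F.
Q = CV = 6.74×10⁻⁷ × 682 = 4.60×10⁻⁴ C.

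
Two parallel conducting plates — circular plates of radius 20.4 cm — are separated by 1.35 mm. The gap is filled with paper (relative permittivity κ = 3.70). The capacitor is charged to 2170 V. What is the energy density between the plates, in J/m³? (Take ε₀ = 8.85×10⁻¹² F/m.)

42.3 J/m³

E = V/d = 2170 / 1.35×10⁻³ = 1.61×10⁶ V/m.
u = ½κε₀E² = ½ × 3.70 × 8.85×10⁻¹² × (1.61×10⁶)² = 42.3 J/m³.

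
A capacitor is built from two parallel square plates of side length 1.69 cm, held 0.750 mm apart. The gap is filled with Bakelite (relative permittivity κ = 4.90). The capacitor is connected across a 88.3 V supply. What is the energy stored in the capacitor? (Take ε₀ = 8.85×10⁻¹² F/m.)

A = (1.69 cm)² = 2.86×10⁻⁴ m².
C = κε₀A/d = 4.90 × 8.85×10⁻¹² × 2.86×10⁻⁴ / 7.50×10⁻⁴ = 1.65×10⁻¹¹ F.
U = ½CV² = ½ × 1.65×10⁻¹¹ × (88.3)² = 6.44×10⁻⁸ J.

U ≈ 64.4 nJ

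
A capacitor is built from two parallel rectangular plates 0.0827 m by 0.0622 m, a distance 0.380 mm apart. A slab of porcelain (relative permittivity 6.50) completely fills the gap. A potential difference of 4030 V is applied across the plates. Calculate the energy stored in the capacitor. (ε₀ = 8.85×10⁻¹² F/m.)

6.32 mJ

A = 0.0827 × 0.0622 m² = 5.14×10⁻³ m².
C = κε₀A/d = 6.50 × 8.85×10⁻¹² × 5.14×10⁻³ / 3.80×10⁻⁴ = 7.79×10⁻¹⁰ F.
U = ½CV² = ½ × 7.79×10⁻¹⁰ × (4030)² = 6.32×10⁻³ J.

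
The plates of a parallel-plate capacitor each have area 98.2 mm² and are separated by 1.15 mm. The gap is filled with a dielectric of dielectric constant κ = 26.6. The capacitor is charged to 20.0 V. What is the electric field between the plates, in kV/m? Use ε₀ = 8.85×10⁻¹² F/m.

E = V/d = 20.0 / 1.15×10⁻³ = 1.74×10⁴ V/m.

E ≈ 17.4 kV/m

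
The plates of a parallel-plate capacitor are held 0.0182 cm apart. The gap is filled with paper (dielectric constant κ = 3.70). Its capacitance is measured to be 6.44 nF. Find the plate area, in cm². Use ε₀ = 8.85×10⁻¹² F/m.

A ≈ 358 cm²

A = Cd/(κε₀) = 6.44×10⁻⁹ × 1.82×10⁻⁴ / (3.70 × 8.85×10⁻¹²) = 3.58×10⁻² m².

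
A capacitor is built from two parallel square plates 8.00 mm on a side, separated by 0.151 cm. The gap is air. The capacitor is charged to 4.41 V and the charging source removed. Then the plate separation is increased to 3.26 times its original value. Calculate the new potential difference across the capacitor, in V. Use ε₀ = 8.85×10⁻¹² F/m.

14.4 V

A = (8.00 mm)² = 6.40×10⁻⁵ m².
Initially C₁ = ε₀A/d = 8.85×10⁻¹² × 6.40×10⁻⁵ / 1.51×10⁻³ = 3.75×10⁻¹³ F.
V₁ = 4.41 V.
Isolated ⇒ Q is held fixed. C₂ = 0.307 C₁ and V = Q/C, so V₂/V₁ = C₁/C₂ = 3.26.
V₂ = 3.26 × 4.41 = 14.4 V.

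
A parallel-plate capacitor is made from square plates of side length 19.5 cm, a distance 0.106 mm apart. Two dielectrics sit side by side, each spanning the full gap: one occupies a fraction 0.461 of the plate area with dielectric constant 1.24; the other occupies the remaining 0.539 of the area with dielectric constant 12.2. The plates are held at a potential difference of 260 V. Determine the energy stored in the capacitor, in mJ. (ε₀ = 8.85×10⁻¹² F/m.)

U ≈ 0.767 mJ

A = (19.5 cm)² = 3.80×10⁻² m².
Side-by-side slabs ⇒ two capacitors in parallel, each spanning the full gap.
C₁ = κ₁ε₀A₁/d = 1.24 × 8.85×10⁻¹² × 1.75×10⁻² / 1.06×10⁻⁴ = 1.81×10⁻⁹ F.
C₂ = κ₂ε₀A₂/d = 12.2 × 8.85×10⁻¹² × 2.05×10⁻² / 1.06×10⁻⁴ = 2.09×10⁻⁸ F.
C = C₁ + C₂ = 2.27×10⁻⁸ F.
U = ½CV² = ½ × 2.27×10⁻⁸ × (260)² = 7.67×10⁻⁴ J.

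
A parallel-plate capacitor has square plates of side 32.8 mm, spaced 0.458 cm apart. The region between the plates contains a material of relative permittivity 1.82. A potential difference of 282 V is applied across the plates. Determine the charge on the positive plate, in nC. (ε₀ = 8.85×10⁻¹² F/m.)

Q ≈ 1.07 nC

A = (32.8 mm)² = 1.08×10⁻³ m².
C = κε₀A/d = 1.82 × 8.85×10⁻¹² × 1.08×10⁻³ / 4.58×10⁻³ = 3.78×10⁻¹² F.
Q = CV = 3.78×10⁻¹² × 282 = 1.07×10⁻⁹ C.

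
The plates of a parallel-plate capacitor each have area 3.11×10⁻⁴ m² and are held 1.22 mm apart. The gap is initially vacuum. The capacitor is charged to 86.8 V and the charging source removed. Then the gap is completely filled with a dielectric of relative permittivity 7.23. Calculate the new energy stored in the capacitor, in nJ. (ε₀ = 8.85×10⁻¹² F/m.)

Initially C₁ = ε₀A/d = 8.85×10⁻¹² × 3.11×10⁻⁴ / 1.22×10⁻³ = 2.26×10⁻¹² F.
U₁ = 8.50×10⁻⁹ J.
Isolated ⇒ Q is held fixed. C₂ = 7.23 C₁ and U = Q²/(2C), so U₂/U₁ = C₁/C₂ = 0.138.
U₂ = 0.138 × 8.50×10⁻⁹ = 1.18×10⁻⁹ J.

U ≈ 1.18 nJ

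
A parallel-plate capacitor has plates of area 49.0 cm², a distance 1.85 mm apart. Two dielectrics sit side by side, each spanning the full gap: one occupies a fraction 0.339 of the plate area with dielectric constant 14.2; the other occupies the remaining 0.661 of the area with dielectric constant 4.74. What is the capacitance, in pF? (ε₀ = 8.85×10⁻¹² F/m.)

C ≈ 186 pF

A = 49.0 cm² = 4.90×10⁻³ m².
Side-by-side slabs ⇒ two capacitors in parallel, each spanning the full gap.
C₁ = κ₁ε₀A₁/d = 14.2 × 8.85×10⁻¹² × 1.66×10⁻³ / 1.85×10⁻³ = 1.13×10⁻¹⁰ F.
C₂ = κ₂ε₀A₂/d = 4.74 × 8.85×10⁻¹² × 3.24×10⁻³ / 1.85×10⁻³ = 7.34×10⁻¹¹ F.
C = C₁ + C₂ = 1.86×10⁻¹⁰ F.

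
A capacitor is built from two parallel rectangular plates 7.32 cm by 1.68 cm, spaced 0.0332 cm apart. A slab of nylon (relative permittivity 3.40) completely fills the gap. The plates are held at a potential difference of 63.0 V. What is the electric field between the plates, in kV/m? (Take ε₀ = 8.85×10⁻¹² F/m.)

E ≈ 190 kV/m

E = V/d = 63.0 / 3.32×10⁻⁴ = 1.90×10⁵ V/m.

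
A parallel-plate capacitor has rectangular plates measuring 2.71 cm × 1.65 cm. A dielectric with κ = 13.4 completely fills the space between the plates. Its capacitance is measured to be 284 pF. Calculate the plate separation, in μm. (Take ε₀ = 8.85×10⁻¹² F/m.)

d ≈ 187 μm

A = 2.71 × 1.65 cm² = 4.47×10⁻⁴ m².
d = κε₀A/C = 13.4 × 8.85×10⁻¹² × 4.47×10⁻⁴ / 2.84×10⁻¹⁰ = 1.87×10⁻⁴ m.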